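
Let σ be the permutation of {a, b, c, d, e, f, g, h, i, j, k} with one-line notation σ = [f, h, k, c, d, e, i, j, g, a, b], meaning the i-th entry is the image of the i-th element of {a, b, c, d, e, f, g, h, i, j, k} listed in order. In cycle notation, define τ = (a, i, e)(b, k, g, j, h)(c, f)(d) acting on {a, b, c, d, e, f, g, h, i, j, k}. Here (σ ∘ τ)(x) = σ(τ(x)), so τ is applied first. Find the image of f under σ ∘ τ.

k

First apply τ: τ(f) = c, then σ(c) = k. Thus (σ ∘ τ)(f) = k.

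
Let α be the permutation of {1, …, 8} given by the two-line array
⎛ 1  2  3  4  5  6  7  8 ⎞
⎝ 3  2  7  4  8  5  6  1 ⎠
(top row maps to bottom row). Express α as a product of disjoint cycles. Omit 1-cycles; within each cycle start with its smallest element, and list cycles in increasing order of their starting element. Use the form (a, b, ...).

(1, 3, 7, 6, 5, 8)

Iterating α from 1 gives 1 → 3 → 7 → 6 → 5 → 8 → 1; that is the 6-cycle (1, 3, 7, 6, 5, 8).
Repeating from the next unused element and collecting all non-trivial cycles gives (1, 3, 7, 6, 5, 8).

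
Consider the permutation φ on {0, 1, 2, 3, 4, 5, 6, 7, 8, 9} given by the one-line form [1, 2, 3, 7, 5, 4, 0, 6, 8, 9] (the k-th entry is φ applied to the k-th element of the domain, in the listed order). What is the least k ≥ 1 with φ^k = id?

Writing φ as disjoint cycles, the cycle lengths are 6, 2, 1, 1.
Since disjoint cycles commute, ord(φ) = lcm(6, 2) = 6.

6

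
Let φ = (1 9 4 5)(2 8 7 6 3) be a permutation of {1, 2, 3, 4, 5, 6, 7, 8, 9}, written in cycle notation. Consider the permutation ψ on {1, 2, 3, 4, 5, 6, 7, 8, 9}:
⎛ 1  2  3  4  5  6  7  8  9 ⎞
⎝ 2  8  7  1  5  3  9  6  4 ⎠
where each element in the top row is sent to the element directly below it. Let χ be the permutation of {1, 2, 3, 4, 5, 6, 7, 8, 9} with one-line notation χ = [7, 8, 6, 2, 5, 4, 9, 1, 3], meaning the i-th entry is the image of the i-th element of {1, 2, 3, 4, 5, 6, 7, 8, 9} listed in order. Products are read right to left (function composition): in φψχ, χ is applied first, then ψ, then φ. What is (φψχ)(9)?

6

Chase 9: χ(9) = 3; ψ(3) = 7; φ(7) = 6. Hence (φψχ)(9) = 6.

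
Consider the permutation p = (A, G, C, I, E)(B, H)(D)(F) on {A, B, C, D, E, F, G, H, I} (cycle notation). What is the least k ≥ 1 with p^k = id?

10

The cycle type of p is (5, 2, 1, 1).
Since disjoint cycles commute, ord(p) = lcm(5, 2) = 10.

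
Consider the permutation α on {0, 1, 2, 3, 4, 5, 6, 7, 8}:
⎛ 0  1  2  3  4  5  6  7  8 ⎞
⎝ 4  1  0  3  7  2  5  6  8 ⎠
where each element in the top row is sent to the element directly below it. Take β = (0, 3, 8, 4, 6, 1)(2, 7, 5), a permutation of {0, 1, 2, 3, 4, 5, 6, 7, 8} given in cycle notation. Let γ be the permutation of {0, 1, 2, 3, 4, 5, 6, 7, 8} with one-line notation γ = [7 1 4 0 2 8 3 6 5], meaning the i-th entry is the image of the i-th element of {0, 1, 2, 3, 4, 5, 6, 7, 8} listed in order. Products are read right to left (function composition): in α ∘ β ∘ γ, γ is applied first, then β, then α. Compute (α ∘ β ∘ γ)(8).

Chase 8: γ(8) = 5; β(5) = 2; α(2) = 0. Hence (α ∘ β ∘ γ)(8) = 0.

0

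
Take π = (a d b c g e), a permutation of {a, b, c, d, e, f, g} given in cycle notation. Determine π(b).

c

In the cycle (a d b c g e), b is followed by c, so π(b) = c.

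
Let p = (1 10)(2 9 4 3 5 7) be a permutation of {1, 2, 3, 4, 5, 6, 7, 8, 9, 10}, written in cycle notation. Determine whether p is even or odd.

even

The cycle lengths are 6, 2, 1, 1.
A cycle of length ℓ contributes ℓ−1 transpositions, so p is a product of 5 + 1 = 6 transpositions — even.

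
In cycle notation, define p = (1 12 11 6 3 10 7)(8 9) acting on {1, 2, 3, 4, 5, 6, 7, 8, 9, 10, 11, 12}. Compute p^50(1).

1 lies in the 7-cycle (1 12 11 6 3 10 7).
On a 7-cycle, p^7 is the identity, so p^50 = p^1 there (50 ≡ 1 mod 7).
Stepping 1 place around the cycle: 1 → 12.

12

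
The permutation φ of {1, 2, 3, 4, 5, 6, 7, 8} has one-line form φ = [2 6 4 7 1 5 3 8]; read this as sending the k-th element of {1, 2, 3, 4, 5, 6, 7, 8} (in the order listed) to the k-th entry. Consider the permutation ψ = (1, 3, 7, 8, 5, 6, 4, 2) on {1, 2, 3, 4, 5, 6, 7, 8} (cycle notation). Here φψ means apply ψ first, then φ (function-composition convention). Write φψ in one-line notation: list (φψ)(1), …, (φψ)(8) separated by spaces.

(φψ)(x) = φ(ψ(x)). Computing each image: φ(ψ(1)) = φ(3) = 4, φ(ψ(2)) = φ(1) = 2, φ(ψ(3)) = φ(7) = 3, φ(ψ(4)) = φ(2) = 6, φ(ψ(5)) = φ(6) = 5, φ(ψ(6)) = φ(4) = 7, φ(ψ(7)) = φ(8) = 8, φ(ψ(8)) = φ(5) = 1.
Hence φψ = [4 2 3 6 5 7 8 1].

4 2 3 6 5 7 8 1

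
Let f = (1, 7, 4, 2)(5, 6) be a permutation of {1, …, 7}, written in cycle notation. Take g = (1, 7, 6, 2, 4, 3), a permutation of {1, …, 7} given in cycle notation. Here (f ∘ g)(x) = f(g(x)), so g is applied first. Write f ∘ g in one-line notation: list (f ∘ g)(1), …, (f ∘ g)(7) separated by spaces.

(f ∘ g)(x) = f(g(x)). Computing each image: f(g(1)) = f(7) = 4, f(g(2)) = f(4) = 2, f(g(3)) = f(1) = 7, f(g(4)) = f(3) = 3, f(g(5)) = f(5) = 6, f(g(6)) = f(2) = 1, f(g(7)) = f(6) = 5.
Hence f ∘ g = [4 2 7 3 6 1 5].

4 2 7 3 6 1 5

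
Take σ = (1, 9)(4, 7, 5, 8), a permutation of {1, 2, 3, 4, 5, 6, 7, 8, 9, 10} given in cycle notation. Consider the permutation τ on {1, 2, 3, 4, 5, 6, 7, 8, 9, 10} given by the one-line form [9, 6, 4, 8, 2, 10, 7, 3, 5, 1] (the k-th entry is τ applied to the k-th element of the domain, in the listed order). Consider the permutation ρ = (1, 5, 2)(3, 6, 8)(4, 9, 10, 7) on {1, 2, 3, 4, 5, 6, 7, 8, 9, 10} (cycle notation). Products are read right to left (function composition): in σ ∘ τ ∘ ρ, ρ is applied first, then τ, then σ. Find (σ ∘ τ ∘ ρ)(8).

(σ ∘ τ ∘ ρ)(8) = σ(τ(ρ(8))). ρ(8) = 3, then τ(3) = 4, then σ(4) = 7, so the result is 7.

7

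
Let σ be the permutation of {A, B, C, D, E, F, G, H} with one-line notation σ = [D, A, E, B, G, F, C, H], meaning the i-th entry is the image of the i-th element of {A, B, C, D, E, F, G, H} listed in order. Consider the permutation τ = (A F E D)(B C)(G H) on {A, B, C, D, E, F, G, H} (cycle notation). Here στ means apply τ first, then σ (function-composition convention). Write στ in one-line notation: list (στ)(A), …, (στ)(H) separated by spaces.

For each element, apply τ then σ: A → F → F; B → C → E; C → B → A; D → A → D; E → D → B; F → E → G; G → H → H; H → G → C.
So στ in one-line form is F E A D B G H C.

F E A D B G H C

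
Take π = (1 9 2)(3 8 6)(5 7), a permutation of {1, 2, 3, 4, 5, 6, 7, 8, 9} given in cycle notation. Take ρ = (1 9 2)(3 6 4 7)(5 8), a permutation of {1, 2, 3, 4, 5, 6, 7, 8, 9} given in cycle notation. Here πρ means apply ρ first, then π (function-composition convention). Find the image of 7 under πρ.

First apply ρ: ρ(7) = 3, then π(3) = 8. Thus (πρ)(7) = 8.

8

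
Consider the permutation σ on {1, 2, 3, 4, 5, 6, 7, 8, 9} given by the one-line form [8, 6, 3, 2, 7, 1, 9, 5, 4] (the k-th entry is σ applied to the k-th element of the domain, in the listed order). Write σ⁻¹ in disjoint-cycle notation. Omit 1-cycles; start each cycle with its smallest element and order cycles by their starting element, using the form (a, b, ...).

(1, 6, 2, 4, 9, 7, 5, 8)

First write σ in disjoint cycles: (1, 8, 5, 7, 9, 4, 2, 6).
The inverse reverses every cycle; in canonical form, σ⁻¹ = (1, 6, 2, 4, 9, 7, 5, 8).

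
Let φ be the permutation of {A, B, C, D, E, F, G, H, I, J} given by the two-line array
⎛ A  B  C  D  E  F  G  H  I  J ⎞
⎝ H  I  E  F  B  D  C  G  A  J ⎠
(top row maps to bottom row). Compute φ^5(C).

H

Tracing C → E → … returns to C after 7 steps, so C lies in a 7-cycle (A, H, G, C, E, B, I).
Stepping 5 places around the cycle: C → E → B → I → A → H.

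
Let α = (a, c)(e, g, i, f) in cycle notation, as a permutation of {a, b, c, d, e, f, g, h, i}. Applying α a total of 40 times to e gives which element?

e

e lies in the 4-cycle (e, g, i, f).
Powers repeat with period 4 on this cycle, and 40 mod 4 = 0, so α^40(e) = α^0(e).
So α^40(e) = e.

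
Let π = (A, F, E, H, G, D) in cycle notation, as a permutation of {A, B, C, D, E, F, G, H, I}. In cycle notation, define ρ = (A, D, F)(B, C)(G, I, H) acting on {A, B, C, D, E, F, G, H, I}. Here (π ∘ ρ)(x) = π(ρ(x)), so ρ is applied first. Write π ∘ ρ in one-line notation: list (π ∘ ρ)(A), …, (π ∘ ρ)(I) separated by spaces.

For each element, apply ρ then π: A → D → A; B → C → C; C → B → B; D → F → E; E → E → H; F → A → F; G → I → I; H → G → D; I → H → G.
Collecting the images, π ∘ ρ = [A C B E H F I D G].

A C B E H F I D G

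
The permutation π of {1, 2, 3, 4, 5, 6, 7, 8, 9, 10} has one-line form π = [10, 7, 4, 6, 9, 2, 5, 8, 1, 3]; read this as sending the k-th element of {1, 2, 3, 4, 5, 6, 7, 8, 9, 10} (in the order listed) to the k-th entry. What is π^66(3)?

Tracing 3 → 4 → … returns to 3 after 9 steps, so 3 lies in a 9-cycle (1, 10, 3, 4, 6, 2, 7, 5, 9).
Powers repeat with period 9 on this cycle, and 66 mod 9 = 3, so π^66(3) = π^3(3).
Advancing 3 steps from 3: 3 → 4 → 6 → 2.

2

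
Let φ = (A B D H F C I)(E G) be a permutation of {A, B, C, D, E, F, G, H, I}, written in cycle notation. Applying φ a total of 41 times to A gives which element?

I

A lies in the 7-cycle (A B D H F C I).
Since the cycle has length 7, φ^41 acts on it the same as φ^6 (41 mod 7 = 6).
Stepping 6 places around the cycle: A → B → D → H → F → C → I.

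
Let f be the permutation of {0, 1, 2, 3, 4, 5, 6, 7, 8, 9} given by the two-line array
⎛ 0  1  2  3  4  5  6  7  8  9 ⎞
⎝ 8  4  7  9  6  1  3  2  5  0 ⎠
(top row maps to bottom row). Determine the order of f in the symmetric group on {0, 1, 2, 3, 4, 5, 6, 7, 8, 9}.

8

Decomposing into disjoint cycles gives cycle lengths 8, 2.
The order of f is the least common multiple of its cycle lengths: lcm(8, 2) = 8.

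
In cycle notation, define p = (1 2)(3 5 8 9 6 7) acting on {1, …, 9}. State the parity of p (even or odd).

The cycle lengths are 6, 2, 1.
A cycle is odd iff its length is even; p has 2 even-length cycles, so sgn(p) = (−1)^2 and p is even.

even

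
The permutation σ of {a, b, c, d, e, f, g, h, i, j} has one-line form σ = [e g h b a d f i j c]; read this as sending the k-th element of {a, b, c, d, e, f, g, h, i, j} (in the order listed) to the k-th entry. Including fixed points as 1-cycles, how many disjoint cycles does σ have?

The cycle decomposition is (a, e)(b, g, f, d)(c, h, i, j), which has 3 cycles (counting 1-cycles).

3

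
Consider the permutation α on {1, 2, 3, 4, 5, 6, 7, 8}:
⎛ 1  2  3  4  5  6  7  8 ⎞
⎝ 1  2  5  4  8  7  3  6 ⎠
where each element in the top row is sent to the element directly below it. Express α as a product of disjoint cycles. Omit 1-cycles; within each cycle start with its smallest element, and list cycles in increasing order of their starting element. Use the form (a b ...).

(3 5 8 6 7)

From 3: 3 → 5 → 8 → 6 → 7 → 3, closing the cycle (3 5 8 6 7).
Repeating from the next unused element and collecting all non-trivial cycles gives (3 5 8 6 7).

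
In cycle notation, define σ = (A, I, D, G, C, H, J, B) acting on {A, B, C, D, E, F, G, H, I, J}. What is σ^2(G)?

G lies in the 8-cycle (A, I, D, G, C, H, J, B).
Advancing 2 steps from G: G → C → H.

H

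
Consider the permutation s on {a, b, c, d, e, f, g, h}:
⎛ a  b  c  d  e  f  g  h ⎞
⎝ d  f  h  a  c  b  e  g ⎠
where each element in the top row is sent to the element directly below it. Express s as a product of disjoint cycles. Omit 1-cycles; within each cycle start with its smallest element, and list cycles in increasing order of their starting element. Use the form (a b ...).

From a: a → d → a, closing the cycle (a d).
Repeating from the next unused element and collecting all non-trivial cycles gives (a d)(b f)(c h g e).

(a d)(b f)(c h g e)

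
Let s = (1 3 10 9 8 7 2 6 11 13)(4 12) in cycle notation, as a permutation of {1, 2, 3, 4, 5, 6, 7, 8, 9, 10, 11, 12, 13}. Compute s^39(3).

3 lies in the 10-cycle (1 3 10 9 8 7 2 6 11 13).
Powers repeat with period 10 on this cycle, and 39 mod 10 = 9, so s^39(3) = s^9(3).
Advancing 9 steps from 3: 3 → 10 → 9 → 8 → 7 → 2 → 6 → 11 → 13 → 1.

1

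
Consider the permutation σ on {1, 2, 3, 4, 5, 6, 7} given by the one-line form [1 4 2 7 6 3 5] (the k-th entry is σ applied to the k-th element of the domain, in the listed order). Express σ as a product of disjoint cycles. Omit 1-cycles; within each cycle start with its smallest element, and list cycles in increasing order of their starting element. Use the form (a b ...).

(2 4 7 5 6 3)

Iterating σ from 2 gives 2 → 4 → 7 → 5 → 6 → 3 → 2; that is the 6-cycle (2 4 7 5 6 3).
Continuing from each remaining unvisited element yields (2 4 7 5 6 3).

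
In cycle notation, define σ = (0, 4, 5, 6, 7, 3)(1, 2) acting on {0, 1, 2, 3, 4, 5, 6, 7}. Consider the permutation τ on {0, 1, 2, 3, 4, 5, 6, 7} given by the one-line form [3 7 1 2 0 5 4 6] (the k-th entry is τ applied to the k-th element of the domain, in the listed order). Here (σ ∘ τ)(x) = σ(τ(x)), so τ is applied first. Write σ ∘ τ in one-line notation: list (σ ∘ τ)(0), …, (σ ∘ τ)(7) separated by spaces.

Chase each element through τ then σ: 0 → 3 → 0; 1 → 7 → 3; 2 → 1 → 2; 3 → 2 → 1; 4 → 0 → 4; 5 → 5 → 6; 6 → 4 → 5; 7 → 6 → 7.
So σ ∘ τ in one-line form is 0 3 2 1 4 6 5 7.

0 3 2 1 4 6 5 7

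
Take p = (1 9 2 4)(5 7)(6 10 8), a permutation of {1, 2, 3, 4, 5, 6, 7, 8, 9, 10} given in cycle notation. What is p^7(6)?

6 lies in the 3-cycle (6 10 8).
Powers repeat with period 3 on this cycle, and 7 mod 3 = 1, so p^7(6) = p^1(6).
Stepping 1 place around the cycle: 6 → 10.

10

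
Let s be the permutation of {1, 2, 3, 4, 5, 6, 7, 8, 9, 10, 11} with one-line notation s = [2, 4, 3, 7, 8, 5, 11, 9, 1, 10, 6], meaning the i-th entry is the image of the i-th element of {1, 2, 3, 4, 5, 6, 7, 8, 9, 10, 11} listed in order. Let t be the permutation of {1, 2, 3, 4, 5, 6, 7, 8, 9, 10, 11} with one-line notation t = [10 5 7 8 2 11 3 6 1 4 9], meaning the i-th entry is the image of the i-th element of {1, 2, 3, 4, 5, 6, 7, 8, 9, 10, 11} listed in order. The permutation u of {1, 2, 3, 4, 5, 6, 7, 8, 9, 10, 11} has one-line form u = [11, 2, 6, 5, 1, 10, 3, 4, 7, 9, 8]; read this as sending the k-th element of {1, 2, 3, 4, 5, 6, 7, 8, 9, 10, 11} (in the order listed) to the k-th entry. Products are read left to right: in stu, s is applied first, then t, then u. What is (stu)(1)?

Chase 1: s(1) = 2; t(2) = 5; u(5) = 1. Hence (stu)(1) = 1.

1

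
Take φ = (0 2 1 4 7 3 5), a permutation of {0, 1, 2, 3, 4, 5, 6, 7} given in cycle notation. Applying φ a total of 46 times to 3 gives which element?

3 lies in the 7-cycle (0 2 1 4 7 3 5).
Since the cycle has length 7, φ^46 acts on it the same as φ^4 (46 mod 7 = 4).
Advancing 4 steps from 3: 3 → 5 → 0 → 2 → 1.

1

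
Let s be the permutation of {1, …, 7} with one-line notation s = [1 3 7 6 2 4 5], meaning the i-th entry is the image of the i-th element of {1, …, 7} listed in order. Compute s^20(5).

Tracing 5 → 2 → … returns to 5 after 4 steps, so 5 lies in a 4-cycle (2, 3, 7, 5).
On a 4-cycle, s^4 is the identity, so s^20 = s^0 there (20 ≡ 0 mod 4).
So s^20(5) = 5.

5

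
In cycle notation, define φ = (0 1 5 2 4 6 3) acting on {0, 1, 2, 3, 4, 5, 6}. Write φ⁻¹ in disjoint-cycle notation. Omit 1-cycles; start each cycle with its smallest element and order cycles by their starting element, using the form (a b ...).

If φ sends a → b within a cycle, φ⁻¹ sends b → a; equivalently, reverse each cycle.
After reversing and putting each cycle's least element first, φ⁻¹ = (0 3 6 4 2 5 1).

(0 3 6 4 2 5 1)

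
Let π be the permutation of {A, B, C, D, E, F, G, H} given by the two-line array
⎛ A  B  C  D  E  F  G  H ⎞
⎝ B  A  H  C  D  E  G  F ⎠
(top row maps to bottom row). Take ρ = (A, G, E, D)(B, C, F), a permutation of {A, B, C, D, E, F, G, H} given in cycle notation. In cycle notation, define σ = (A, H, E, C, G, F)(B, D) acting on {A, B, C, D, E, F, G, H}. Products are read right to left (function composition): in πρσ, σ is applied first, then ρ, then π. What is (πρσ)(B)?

B

Chase B: σ(B) = D; ρ(D) = A; π(A) = B. Hence (πρσ)(B) = B.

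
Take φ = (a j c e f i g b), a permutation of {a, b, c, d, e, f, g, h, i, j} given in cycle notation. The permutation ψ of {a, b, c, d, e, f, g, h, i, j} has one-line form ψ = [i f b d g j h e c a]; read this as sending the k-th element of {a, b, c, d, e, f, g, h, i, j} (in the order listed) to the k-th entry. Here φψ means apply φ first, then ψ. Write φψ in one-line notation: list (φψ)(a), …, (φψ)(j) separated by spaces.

a i g d j c f e h b

For each element, apply φ then ψ: a → j → a; b → a → i; c → e → g; d → d → d; e → f → j; f → i → c; g → b → f; h → h → e; i → g → h; j → c → b.
So φψ in one-line form is a i g d j c f e h b.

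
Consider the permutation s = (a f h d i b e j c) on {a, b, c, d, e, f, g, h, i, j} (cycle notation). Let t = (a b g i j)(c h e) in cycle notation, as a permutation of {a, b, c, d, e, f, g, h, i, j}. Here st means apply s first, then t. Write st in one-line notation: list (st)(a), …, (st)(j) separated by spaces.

Chase each element through s then t: a → f → f; b → e → c; c → a → b; d → i → j; e → j → a; f → h → e; g → g → i; h → d → d; i → b → g; j → c → h.
So st in one-line form is f c b j a e i d g h.

f c b j a e i d g h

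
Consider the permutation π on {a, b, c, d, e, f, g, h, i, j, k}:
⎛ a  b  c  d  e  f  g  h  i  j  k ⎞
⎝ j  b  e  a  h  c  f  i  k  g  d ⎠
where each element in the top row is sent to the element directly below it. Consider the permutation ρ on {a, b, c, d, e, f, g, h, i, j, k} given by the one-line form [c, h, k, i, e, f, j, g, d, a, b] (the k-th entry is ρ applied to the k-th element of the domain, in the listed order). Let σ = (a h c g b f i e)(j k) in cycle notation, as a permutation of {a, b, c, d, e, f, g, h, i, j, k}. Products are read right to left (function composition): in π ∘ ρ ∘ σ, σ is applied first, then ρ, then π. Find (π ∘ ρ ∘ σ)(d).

(π ∘ ρ ∘ σ)(d) = π(ρ(σ(d))). σ(d) = d, then ρ(d) = i, then π(i) = k, so the result is k.

k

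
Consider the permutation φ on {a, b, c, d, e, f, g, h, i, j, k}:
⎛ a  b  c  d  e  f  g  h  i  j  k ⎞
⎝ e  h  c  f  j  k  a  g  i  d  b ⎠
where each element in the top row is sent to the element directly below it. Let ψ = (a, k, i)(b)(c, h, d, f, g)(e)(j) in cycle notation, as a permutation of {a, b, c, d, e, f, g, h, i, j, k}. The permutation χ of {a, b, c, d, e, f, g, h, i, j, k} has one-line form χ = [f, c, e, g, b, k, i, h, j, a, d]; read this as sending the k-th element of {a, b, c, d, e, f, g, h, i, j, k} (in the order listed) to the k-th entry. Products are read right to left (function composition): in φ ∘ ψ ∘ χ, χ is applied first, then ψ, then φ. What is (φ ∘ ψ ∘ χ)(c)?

Chase c: χ(c) = e; ψ(e) = e; φ(e) = j. Hence (φ ∘ ψ ∘ χ)(c) = j.

j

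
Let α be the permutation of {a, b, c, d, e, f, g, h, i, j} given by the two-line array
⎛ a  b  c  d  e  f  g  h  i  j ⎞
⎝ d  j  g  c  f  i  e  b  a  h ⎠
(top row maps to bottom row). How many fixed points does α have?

No element satisfies α(x) = x, so there are 0 fixed points.

0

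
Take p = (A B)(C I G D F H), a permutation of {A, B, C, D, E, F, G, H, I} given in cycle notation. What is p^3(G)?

G lies in the 6-cycle (C I G D F H).
Advancing 3 steps from G: G → D → F → H.

H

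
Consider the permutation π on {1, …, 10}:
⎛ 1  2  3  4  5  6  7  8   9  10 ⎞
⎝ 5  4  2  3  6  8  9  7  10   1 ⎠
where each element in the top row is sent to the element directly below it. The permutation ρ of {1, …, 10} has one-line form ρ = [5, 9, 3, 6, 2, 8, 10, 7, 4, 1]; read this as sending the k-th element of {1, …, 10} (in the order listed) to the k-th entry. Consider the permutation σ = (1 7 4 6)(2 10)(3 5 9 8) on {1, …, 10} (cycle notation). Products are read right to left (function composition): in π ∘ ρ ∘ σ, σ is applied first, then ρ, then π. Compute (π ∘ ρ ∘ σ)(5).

3

(π ∘ ρ ∘ σ)(5) = π(ρ(σ(5))). σ(5) = 9, then ρ(9) = 4, then π(4) = 3, so the result is 3.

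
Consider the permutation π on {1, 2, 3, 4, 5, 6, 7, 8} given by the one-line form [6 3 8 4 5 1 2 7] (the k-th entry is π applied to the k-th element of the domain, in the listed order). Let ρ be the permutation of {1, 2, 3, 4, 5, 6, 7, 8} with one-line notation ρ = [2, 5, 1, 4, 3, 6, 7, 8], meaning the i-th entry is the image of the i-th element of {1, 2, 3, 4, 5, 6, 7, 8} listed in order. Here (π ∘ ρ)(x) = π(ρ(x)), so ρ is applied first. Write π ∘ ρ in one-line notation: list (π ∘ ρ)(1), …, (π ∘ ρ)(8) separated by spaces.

3 5 6 4 8 1 2 7

Chase each element through ρ then π: 1 → 2 → 3; 2 → 5 → 5; 3 → 1 → 6; 4 → 4 → 4; 5 → 3 → 8; 6 → 6 → 1; 7 → 7 → 2; 8 → 8 → 7.
Collecting the images, π ∘ ρ = [3 5 6 4 8 1 2 7].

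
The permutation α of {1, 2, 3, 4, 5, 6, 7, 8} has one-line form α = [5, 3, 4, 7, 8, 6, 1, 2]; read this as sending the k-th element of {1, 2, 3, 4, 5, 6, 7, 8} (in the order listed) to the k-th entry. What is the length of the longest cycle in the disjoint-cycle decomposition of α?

Decomposing into disjoint cycles gives (1, 5, 8, 2, 3, 4, 7); the longest has length 7.

7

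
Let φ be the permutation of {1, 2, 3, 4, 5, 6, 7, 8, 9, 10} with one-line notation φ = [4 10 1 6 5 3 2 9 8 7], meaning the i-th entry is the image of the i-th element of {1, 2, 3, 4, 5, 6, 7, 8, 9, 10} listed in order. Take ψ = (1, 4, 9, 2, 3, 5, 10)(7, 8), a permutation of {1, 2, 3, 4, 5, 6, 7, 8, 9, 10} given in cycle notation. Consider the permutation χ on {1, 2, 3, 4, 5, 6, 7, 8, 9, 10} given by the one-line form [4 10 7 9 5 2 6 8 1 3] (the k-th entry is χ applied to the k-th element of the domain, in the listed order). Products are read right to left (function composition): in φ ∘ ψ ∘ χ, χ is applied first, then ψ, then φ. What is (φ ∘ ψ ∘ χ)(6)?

Chase 6: χ(6) = 2; ψ(2) = 3; φ(3) = 1. Hence (φ ∘ ψ ∘ χ)(6) = 1.

1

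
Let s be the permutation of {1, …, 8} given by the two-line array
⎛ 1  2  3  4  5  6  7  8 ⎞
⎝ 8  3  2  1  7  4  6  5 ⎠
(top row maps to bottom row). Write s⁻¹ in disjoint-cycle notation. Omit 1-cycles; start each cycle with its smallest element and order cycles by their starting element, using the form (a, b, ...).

(1, 4, 6, 7, 5, 8)(2, 3)

The cycle decomposition of s is (1, 8, 5, 7, 6, 4)(2, 3).
The inverse reverses every cycle; in canonical form, s⁻¹ = (1, 4, 6, 7, 5, 8)(2, 3).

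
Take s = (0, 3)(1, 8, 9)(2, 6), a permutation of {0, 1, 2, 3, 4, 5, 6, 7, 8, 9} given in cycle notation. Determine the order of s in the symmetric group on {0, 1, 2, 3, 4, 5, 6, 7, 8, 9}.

6

The cycle type of s is (3, 2, 2, 1, 1, 1).
Since disjoint cycles commute, ord(s) = lcm(3, 2, 2) = 6.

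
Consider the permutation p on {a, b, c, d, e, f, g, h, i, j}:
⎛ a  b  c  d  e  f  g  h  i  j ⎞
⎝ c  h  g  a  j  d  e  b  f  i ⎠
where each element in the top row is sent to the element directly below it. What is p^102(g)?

a

Tracing g → e → … returns to g after 8 steps, so g lies in an 8-cycle (a, c, g, e, j, i, f, d).
Since the cycle has length 8, p^102 acts on it the same as p^6 (102 mod 8 = 6).
Stepping 6 places around the cycle: g → e → j → i → f → d → a.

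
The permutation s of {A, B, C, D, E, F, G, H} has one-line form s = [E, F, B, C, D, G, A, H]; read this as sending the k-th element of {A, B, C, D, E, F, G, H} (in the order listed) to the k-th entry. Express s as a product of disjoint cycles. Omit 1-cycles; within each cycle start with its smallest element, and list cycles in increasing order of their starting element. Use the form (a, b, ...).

(A, E, D, C, B, F, G)

From A: A → E → D → C → B → F → G → A, closing the cycle (A, E, D, C, B, F, G).
Continuing from each remaining unvisited element yields (A, E, D, C, B, F, G).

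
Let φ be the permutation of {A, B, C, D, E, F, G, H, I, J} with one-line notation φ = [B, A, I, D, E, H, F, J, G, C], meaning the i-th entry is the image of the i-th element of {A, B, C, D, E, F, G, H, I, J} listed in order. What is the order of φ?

The disjoint-cycle form of φ has cycle lengths 6, 2, 1, 1.
The order is lcm(6, 2) = 6.

6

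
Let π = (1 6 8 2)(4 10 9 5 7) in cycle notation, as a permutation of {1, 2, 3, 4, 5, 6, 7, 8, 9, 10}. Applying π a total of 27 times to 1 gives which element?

1 lies in the 4-cycle (1 6 8 2).
On a 4-cycle, π^4 is the identity, so π^27 = π^3 there (27 ≡ 3 mod 4).
Advancing 3 steps from 1: 1 → 6 → 8 → 2.

2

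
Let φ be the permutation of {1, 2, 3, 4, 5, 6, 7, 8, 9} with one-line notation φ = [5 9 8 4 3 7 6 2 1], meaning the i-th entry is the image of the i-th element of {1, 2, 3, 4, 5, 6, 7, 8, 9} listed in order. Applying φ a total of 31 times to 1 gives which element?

5

Tracing 1 → 5 → … returns to 1 after 6 steps, so 1 lies in a 6-cycle (1 5 3 8 2 9).
On a 6-cycle, φ^6 is the identity, so φ^31 = φ^1 there (31 ≡ 1 mod 6).
Stepping 1 place around the cycle: 1 → 5.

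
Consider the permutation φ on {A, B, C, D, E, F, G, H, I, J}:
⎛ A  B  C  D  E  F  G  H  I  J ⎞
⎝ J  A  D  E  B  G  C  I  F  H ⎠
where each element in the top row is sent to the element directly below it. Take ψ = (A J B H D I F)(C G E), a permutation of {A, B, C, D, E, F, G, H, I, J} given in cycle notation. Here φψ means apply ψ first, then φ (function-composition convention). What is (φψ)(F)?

J

ψ(F) = A, then φ(A) = J; composing gives (φψ)(F) = J.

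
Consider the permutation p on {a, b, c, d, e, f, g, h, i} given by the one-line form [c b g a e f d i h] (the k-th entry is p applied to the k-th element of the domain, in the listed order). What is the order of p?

Writing p as disjoint cycles, the cycle lengths are 4, 2, 1, 1, 1.
The order is lcm(4, 2) = 4.

4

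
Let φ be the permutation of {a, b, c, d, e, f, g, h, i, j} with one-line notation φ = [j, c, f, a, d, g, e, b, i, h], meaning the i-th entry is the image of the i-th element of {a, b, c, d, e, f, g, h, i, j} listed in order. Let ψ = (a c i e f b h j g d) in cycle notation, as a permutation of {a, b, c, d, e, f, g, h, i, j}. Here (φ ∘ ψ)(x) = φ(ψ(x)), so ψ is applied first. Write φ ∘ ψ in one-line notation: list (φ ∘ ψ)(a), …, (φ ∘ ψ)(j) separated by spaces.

Chase each element through ψ then φ: a → c → f; b → h → b; c → i → i; d → a → j; e → f → g; f → b → c; g → d → a; h → j → h; i → e → d; j → g → e.
Collecting the images, φ ∘ ψ = [f b i j g c a h d e].

f b i j g c a h d e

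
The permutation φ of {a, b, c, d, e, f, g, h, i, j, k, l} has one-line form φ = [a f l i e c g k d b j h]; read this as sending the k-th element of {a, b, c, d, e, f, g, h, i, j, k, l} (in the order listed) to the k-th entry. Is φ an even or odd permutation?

In disjoint-cycle form the cycle lengths are 7, 2, 1, 1, 1.
A cycle of length ℓ contributes ℓ−1 transpositions, so φ is a product of 6 + 1 = 7 transpositions — odd.

odd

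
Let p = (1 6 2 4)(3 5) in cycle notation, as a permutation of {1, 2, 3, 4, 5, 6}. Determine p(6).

6 appears in (1 6 2 4); the next entry (wrapping around) is 2.

2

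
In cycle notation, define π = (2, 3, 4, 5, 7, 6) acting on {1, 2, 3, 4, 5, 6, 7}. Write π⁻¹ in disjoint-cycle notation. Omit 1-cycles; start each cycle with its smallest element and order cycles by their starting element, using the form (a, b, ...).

Inverting a permutation written in cycle notation just reverses the order within every cycle.
Reversing each cycle of π and rotating so the smallest element leads gives (2, 6, 7, 5, 4, 3).

(2, 6, 7, 5, 4, 3)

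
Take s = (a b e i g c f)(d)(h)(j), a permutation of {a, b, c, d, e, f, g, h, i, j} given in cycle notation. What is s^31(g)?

g lies in the 7-cycle (a b e i g c f).
Since the cycle has length 7, s^31 acts on it the same as s^3 (31 mod 7 = 3).
Stepping 3 places around the cycle: g → c → f → a.

a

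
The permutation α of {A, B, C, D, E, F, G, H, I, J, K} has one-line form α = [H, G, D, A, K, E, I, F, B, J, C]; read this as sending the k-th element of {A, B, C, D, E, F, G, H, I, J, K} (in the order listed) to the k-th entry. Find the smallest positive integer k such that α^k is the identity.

The disjoint-cycle form of α has cycle lengths 7, 3, 1.
Since disjoint cycles commute, ord(α) = lcm(7, 3) = 21.

21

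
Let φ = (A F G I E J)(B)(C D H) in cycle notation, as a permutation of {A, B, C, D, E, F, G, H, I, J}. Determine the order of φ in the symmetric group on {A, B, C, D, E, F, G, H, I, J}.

6

The disjoint cycles have lengths 6, 3, 1.
The order of φ is the least common multiple of its cycle lengths: lcm(6, 3) = 6.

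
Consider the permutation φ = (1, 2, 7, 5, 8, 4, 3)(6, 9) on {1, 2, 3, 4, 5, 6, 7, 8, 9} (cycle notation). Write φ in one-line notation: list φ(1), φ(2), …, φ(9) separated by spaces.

Image by image: 1→2, 2→7, 3→1, 4→3, 5→8, 6→9, 7→5, 8→4, 9→6.
So the one-line form is 2 7 1 3 8 9 5 4 6.

2 7 1 3 8 9 5 4 6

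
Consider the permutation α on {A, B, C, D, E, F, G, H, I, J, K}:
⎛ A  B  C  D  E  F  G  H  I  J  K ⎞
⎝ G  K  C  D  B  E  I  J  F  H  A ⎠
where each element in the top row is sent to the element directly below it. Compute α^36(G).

I

Tracing G → I → … returns to G after 7 steps, so G lies in a 7-cycle (A G I F E B K).
Powers repeat with period 7 on this cycle, and 36 mod 7 = 1, so α^36(G) = α^1(G).
Stepping 1 place around the cycle: G → I.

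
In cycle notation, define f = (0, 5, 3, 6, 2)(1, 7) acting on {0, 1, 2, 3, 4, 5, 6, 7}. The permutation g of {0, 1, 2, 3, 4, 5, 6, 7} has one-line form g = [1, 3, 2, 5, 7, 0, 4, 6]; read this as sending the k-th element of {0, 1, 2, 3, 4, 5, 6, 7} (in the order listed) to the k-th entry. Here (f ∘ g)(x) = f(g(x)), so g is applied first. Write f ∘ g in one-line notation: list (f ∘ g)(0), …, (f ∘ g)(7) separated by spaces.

Chase each element through g then f: 0 → 1 → 7; 1 → 3 → 6; 2 → 2 → 0; 3 → 5 → 3; 4 → 7 → 1; 5 → 0 → 5; 6 → 4 → 4; 7 → 6 → 2.
So f ∘ g in one-line form is 7 6 0 3 1 5 4 2.

7 6 0 3 1 5 4 2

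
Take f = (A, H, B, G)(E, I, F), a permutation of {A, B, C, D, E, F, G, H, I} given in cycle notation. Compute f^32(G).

G lies in the 4-cycle (A, H, B, G).
Powers repeat with period 4 on this cycle, and 32 mod 4 = 0, so f^32(G) = f^0(G).
So f^32(G) = G.

G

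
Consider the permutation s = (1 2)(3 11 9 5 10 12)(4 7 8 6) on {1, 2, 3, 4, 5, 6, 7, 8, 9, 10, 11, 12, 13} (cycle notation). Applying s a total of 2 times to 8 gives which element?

4

8 lies in the 4-cycle (4 7 8 6).
Advancing 2 steps from 8: 8 → 6 → 4.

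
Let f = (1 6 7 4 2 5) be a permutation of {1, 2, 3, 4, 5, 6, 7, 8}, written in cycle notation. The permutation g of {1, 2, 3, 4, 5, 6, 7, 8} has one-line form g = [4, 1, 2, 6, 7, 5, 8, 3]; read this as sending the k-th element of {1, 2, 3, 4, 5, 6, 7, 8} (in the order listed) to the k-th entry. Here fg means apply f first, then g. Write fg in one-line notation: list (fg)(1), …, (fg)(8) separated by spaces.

5 7 2 1 4 8 6 3

(fg)(x) = g(f(x)). Computing each image: g(f(1)) = g(6) = 5, g(f(2)) = g(5) = 7, g(f(3)) = g(3) = 2, g(f(4)) = g(2) = 1, g(f(5)) = g(1) = 4, g(f(6)) = g(7) = 8, g(f(7)) = g(4) = 6, g(f(8)) = g(8) = 3.
Hence fg = [5 7 2 1 4 8 6 3].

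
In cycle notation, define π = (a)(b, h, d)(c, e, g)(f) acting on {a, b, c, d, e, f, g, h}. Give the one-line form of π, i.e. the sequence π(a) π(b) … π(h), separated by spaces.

Image by image: a↦a, b↦h, c↦e, d↦b, e↦g, f↦f, g↦c, h↦d.
Listing these in domain order gives a h e b g f c d.

a h e b g f c d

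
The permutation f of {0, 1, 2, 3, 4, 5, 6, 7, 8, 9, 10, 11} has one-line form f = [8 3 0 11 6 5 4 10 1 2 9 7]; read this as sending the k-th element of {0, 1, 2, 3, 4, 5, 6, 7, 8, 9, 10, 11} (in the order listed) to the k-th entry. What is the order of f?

Decomposing into disjoint cycles gives cycle lengths 9, 2, 1.
Since disjoint cycles commute, ord(f) = lcm(9, 2) = 18.

18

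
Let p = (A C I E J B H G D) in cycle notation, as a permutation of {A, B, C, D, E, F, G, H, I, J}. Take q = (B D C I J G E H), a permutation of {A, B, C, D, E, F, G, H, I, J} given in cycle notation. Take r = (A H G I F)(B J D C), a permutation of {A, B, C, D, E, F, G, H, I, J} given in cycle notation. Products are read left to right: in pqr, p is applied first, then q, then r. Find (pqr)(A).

(pqr)(A) = r(q(p(A))). p(A) = C, then q(C) = I, then r(I) = F, so the result is F.

F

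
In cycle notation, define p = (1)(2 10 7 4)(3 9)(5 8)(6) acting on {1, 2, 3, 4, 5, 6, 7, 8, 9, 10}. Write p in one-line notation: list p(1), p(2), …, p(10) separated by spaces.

Each element maps to the next entry in its cycle (wrapping to the front): 1↦1, 2↦10, 3↦9, 4↦2, 5↦8, 6↦6, 7↦4, 8↦5, 9↦3, 10↦7.
Listing these in domain order gives 1 10 9 2 8 6 4 5 3 7.

1 10 9 2 8 6 4 5 3 7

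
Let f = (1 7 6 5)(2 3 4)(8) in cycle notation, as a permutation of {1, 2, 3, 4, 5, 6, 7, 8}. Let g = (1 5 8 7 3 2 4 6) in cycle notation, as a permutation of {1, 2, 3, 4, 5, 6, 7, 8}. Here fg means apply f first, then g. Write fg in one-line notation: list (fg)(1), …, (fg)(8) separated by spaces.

For each element, apply f then g: 1 → 7 → 3; 2 → 3 → 2; 3 → 4 → 6; 4 → 2 → 4; 5 → 1 → 5; 6 → 5 → 8; 7 → 6 → 1; 8 → 8 → 7.
Collecting the images, fg = [3 2 6 4 5 8 1 7].

3 2 6 4 5 8 1 7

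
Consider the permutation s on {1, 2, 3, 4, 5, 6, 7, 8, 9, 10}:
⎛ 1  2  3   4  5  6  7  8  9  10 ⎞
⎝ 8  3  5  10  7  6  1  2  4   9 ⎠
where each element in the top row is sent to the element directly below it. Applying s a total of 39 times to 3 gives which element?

1

Tracing 3 → 5 → … returns to 3 after 6 steps, so 3 lies in a 6-cycle (1 8 2 3 5 7).
Powers repeat with period 6 on this cycle, and 39 mod 6 = 3, so s^39(3) = s^3(3).
Stepping 3 places around the cycle: 3 → 5 → 7 → 1.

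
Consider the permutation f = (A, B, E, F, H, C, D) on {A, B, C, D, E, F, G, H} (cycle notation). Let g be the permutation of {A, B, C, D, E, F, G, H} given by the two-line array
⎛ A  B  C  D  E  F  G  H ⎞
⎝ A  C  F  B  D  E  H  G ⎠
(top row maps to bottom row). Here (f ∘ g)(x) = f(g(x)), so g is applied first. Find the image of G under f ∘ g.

C

g(G) = H, then f(H) = C; composing gives (f ∘ g)(G) = C.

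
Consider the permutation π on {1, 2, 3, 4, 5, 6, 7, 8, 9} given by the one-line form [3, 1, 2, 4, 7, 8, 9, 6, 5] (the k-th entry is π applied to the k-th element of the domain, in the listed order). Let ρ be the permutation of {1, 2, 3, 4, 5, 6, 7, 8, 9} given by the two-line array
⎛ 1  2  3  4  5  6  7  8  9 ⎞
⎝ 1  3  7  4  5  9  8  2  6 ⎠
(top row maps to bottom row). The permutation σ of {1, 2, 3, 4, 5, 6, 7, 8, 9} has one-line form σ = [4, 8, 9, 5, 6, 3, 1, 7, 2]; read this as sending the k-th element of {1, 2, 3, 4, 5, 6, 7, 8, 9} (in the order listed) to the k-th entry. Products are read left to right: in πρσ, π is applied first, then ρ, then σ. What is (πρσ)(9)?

Apply the permutations in order: π(9) = 5, then ρ(5) = 5, then σ(5) = 6. So (πρσ)(9) = 6.

6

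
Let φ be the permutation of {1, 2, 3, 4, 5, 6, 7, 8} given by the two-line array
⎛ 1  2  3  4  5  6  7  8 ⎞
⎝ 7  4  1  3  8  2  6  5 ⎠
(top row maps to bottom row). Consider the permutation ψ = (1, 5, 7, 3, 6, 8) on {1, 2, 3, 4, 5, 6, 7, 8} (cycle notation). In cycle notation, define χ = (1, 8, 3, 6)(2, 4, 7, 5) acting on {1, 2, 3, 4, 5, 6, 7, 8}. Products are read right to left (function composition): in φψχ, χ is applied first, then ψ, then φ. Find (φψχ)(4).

Apply the permutations in order: χ(4) = 7, then ψ(7) = 3, then φ(3) = 1. So (φψχ)(4) = 1.

1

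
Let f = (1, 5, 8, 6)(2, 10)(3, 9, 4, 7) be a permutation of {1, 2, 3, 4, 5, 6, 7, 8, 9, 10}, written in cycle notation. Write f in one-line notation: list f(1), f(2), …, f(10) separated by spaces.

5 10 9 7 8 1 3 6 4 2

Image by image: 1↦5, 2↦10, 3↦9, 4↦7, 5↦8, 6↦1, 7↦3, 8↦6, 9↦4, 10↦2.
Listing these in domain order gives 5 10 9 7 8 1 3 6 4 2.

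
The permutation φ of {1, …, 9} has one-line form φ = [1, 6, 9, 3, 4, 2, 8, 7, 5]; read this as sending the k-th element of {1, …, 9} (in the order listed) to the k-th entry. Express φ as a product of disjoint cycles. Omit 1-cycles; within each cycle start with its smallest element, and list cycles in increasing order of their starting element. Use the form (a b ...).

Iterating φ from 2 gives 2 → 6 → 2; that is the 2-cycle (2 6).
Repeating from the next unused element and collecting all non-trivial cycles gives (2 6)(3 9 5 4)(7 8).

(2 6)(3 9 5 4)(7 8)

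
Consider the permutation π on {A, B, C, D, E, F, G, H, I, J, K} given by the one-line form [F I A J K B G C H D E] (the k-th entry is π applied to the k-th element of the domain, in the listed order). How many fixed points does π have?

1

The fixed points (elements with π(x) = x) are {G}, so there is 1.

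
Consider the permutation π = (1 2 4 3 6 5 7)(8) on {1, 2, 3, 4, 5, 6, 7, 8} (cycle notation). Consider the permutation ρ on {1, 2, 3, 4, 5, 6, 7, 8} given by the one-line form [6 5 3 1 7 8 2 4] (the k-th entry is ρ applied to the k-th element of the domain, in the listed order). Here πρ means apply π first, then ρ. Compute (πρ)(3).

First apply π: π(3) = 6, then ρ(6) = 8. Thus (πρ)(3) = 8.

8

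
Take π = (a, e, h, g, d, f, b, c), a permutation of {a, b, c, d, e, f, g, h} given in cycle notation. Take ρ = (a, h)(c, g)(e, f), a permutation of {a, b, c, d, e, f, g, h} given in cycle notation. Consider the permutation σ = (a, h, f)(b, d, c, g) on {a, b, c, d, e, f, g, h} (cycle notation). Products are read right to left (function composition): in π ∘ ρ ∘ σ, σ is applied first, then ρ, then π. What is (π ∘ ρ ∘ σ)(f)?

g

Chase f: σ(f) = a; ρ(a) = h; π(h) = g. Hence (π ∘ ρ ∘ σ)(f) = g.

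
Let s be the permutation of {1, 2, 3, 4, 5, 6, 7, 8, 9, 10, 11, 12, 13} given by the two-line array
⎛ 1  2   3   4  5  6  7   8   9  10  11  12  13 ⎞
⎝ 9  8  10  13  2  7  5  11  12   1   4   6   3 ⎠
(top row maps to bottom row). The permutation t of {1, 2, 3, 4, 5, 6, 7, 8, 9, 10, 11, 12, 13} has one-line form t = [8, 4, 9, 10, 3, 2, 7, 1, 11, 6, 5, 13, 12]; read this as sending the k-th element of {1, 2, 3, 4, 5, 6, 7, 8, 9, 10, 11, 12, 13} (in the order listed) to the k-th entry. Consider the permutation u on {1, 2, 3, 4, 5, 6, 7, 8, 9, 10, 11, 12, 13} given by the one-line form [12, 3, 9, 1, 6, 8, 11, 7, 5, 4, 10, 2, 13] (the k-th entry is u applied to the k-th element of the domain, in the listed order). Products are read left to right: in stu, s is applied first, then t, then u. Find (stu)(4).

Chase 4: s(4) = 13; t(13) = 12; u(12) = 2. Hence (stu)(4) = 2.

2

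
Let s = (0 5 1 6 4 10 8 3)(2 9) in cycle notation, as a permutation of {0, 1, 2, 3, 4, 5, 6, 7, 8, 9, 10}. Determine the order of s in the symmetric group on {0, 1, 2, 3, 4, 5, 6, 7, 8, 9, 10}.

8

The cycle type of s is (8, 2, 1).
Since disjoint cycles commute, ord(s) = lcm(8, 2) = 8.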